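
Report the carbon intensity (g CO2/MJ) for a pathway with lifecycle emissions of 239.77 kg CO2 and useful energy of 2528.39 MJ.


CI = CO2 * 1000 / E
= 239.77 * 1000 / 2528.39
= 94.8311 g CO2/MJ

94.8311 g CO2/MJ


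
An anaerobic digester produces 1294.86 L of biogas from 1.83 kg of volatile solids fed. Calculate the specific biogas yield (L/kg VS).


Y = V / VS
= 1294.86 / 1.83
= 707.5738 L/kg VS

707.5738 L/kg VS


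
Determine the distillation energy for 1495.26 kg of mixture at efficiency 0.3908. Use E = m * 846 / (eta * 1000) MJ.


E = m * 846 / (eta * 1000)
= 1495.26 * 846 / (0.3908 * 1000)
= 3236.9242 MJ

3236.9242 MJ


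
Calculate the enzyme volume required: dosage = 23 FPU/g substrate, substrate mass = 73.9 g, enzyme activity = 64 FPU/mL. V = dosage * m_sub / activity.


V = dosage * m_sub / activity
V = 23 * 73.9 / 64
V = 26.5578 mL

26.5578 mL


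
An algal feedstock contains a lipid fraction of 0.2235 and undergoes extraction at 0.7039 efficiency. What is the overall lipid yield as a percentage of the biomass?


Y = lipid_content * extraction_eff * 100
= 0.2235 * 0.7039 * 100
= 15.7322%

15.7322%


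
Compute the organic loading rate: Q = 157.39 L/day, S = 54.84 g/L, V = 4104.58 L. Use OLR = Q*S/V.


OLR = Q * S / V
= 157.39 * 54.84 / 4104.58
= 2.1028 g/L/day

2.1028 g/L/day


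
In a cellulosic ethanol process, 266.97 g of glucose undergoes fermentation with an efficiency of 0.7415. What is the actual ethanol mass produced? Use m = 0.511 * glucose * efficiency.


Actual ethanol: m = 0.511 * 266.97 * 0.7415
m = 101.1567 g

101.1567 g


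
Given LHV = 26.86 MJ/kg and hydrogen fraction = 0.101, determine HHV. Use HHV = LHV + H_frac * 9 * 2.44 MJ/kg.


HHV = LHV + H_frac * 9 * 2.44
= 26.86 + 0.101 * 9 * 2.44
= 29.0780 MJ/kg

29.0780 MJ/kg


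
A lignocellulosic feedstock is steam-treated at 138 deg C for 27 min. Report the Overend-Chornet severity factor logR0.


logR0 = log10(t * exp((T - 100) / 14.75))
= log10(27 * exp((138 - 100) / 14.75))
= 2.5502

2.5502


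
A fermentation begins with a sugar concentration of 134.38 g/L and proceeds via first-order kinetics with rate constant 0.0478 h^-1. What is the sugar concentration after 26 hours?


S = S0 * exp(-k * t)
S = 134.38 * exp(-0.0478 * 26)
S = 38.7787 g/L

38.7787 g/L


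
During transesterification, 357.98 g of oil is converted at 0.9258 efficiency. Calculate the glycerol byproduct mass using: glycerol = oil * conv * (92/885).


glycerol = oil * conv * (92/885)
= 357.98 * 0.9258 * 92 / 885
= 34.4525 g

34.4525 g


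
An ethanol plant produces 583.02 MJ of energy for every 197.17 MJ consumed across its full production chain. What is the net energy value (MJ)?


NEV = E_out - E_in
= 583.02 - 197.17
= 385.8500 MJ

385.8500 MJ


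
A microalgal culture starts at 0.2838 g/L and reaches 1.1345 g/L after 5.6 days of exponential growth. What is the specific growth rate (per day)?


mu = ln(X2/X1) / dt
= ln(1.1345/0.2838) / 5.6
= 0.2474 per day

0.2474 per day


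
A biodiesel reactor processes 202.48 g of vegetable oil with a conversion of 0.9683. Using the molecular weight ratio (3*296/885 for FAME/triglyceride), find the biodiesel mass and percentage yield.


m_FAME = oil * conv * (3 * 296 / 885) = oil * conv * (888/885)
= 202.48 * 0.9683 * 888 / 885
= 196.7260 g
Y = m_FAME / oil * 100 = conv * (888/885) * 100
= 0.9683 * 888 / 885 * 100
= 97.16%

196.7260 g FAME; Y = 97.16%


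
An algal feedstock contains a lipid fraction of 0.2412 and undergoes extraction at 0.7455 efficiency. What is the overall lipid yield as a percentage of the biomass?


Y = lipid_content * extraction_eff * 100
= 0.2412 * 0.7455 * 100
= 17.9815%

17.9815%


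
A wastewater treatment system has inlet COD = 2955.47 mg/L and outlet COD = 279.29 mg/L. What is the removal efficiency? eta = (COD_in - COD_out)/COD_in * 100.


eta = (COD_in - COD_out) / COD_in * 100
= (2955.47 - 279.29) / 2955.47 * 100
= 90.5501%

90.5501%


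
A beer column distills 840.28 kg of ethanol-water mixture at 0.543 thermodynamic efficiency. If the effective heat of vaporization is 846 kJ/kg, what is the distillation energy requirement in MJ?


E = m * 846 / (eta * 1000)
= 840.28 * 846 / (0.543 * 1000)
= 1309.1655 MJ

1309.1655 MJ


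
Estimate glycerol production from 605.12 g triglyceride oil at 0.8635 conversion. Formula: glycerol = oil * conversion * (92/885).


glycerol = oil * conv * (92/885)
= 605.12 * 0.8635 * 92 / 885
= 54.3186 g

54.3186 g


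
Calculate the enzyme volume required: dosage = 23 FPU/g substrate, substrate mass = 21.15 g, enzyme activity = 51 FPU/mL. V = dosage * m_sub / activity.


V = dosage * m_sub / activity
V = 23 * 21.15 / 51
V = 9.5382 mL

9.5382 mL


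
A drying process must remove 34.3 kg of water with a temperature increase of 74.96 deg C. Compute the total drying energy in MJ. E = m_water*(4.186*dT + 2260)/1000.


E = m_water * (4.186 * dT + 2260) / 1000
= 34.3 * (4.186 * 74.96 + 2260) / 1000
= 88.2807 MJ

88.2807 MJ


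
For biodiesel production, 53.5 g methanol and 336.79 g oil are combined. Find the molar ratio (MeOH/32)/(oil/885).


Molar ratio = n_MeOH / n_oil = (MeOH/32) / (oil/885) = (MeOH * 885) / (32 * oil)
= (53.5 * 885) / (32 * 336.79)
= 4.3933

4.3933


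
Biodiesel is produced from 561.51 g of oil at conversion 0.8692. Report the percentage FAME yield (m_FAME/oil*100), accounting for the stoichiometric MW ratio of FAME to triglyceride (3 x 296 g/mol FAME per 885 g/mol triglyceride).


m_FAME = oil * conv * (3 * 296 / 885) = oil * conv * (888/885)
= 561.51 * 0.8692 * 888 / 885
= 489.7189 g
Y = m_FAME / oil * 100 = conv * (888/885) * 100
= 0.8692 * 888 / 885 * 100
= 87.21%

87.21%


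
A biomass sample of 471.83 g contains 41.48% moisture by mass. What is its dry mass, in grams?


Wd = Ww * (1 - MC/100)
= 471.83 * (1 - 41.48/100)
= 276.1149 g

276.1149 g


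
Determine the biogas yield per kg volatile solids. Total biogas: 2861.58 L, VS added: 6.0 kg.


Y = V / VS
= 2861.58 / 6.0
= 476.9300 L/kg VS

476.9300 L/kg VS


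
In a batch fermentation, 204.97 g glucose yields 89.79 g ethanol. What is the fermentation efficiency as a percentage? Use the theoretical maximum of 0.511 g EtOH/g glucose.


Fermentation efficiency = (actual / (0.511 * glucose)) * 100
= (89.79 / (0.511 * 204.97)) * 100
= 85.7268%

85.7268%


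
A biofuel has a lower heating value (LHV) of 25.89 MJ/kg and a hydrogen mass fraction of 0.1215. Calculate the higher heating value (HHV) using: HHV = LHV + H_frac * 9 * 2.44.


HHV = LHV + H_frac * 9 * 2.44
= 25.89 + 0.1215 * 9 * 2.44
= 28.5581 MJ/kg

28.5581 MJ/kg


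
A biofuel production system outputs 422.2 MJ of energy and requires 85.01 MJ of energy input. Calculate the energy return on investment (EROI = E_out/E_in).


EROI = E_out / E_in
= 422.2 / 85.01
= 4.9665

4.9665


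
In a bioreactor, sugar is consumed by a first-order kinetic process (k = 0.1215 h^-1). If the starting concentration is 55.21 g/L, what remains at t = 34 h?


S = S0 * exp(-k * t)
S = 55.21 * exp(-0.1215 * 34)
S = 0.8870 g/L

0.8870 g/L


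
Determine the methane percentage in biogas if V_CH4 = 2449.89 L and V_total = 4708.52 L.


CH4% = V_CH4 / V_total * 100
= 2449.89 / 4708.52 * 100
= 52.0310%

52.0310%


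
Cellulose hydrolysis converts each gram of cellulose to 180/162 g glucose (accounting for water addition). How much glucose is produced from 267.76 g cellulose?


glucose = cellulose * 180/162
= 267.76 * 180/162
= 297.5111 g

297.5111 g


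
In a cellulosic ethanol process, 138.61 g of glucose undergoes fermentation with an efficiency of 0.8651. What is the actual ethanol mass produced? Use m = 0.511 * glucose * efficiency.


Actual ethanol: m = 0.511 * 138.61 * 0.8651
m = 61.2748 g

61.2748 g


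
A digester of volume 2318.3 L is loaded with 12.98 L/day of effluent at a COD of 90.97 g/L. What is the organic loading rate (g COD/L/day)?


OLR = Q * S / V
= 12.98 * 90.97 / 2318.3
= 0.5093 g/L/day

0.5093 g/L/day


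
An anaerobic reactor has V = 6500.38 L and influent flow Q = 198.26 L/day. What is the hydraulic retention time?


HRT = V / Q
= 6500.38 / 198.26
= 32.7871 days

32.7871 days


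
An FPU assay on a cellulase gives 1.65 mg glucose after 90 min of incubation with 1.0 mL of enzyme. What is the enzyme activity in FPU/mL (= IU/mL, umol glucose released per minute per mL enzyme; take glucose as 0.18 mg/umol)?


Activity = glucose_mg / (0.18 mg/umol * V_mL * t_min)
= 1.65 / (0.18 * 1.0 * 90)
= 0.1019 FPU/mL

0.1019 FPU/mL


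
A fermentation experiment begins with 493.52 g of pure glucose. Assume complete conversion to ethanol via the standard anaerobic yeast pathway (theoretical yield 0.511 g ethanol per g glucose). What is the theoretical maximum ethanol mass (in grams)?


Theoretical ethanol yield: m_EtOH = 0.511 * m_glucose
m_EtOH = 0.511 * 493.52 = 252.1887 g

252.1887 g


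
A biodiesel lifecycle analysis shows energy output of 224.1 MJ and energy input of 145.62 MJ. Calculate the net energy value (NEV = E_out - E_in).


NEV = E_out - E_in
= 224.1 - 145.62
= 78.4800 MJ

78.4800 MJ


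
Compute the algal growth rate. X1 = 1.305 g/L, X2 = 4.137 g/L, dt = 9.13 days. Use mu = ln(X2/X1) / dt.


mu = ln(X2/X1) / dt
= ln(4.137/1.305) / 9.13
= 0.1264 per day

0.1264 per day


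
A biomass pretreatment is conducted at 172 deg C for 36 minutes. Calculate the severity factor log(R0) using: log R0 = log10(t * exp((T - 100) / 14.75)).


logR0 = log10(t * exp((T - 100) / 14.75))
= log10(36 * exp((172 - 100) / 14.75))
= 3.6762

3.6762


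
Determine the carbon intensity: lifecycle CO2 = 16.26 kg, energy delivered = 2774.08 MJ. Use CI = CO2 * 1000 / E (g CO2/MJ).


CI = CO2 * 1000 / E
= 16.26 * 1000 / 2774.08
= 5.8614 g CO2/MJ

5.8614 g CO2/MJ


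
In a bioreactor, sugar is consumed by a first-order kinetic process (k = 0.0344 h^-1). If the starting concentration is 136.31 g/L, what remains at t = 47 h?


S = S0 * exp(-k * t)
S = 136.31 * exp(-0.0344 * 47)
S = 27.0620 g/L

27.0620 g/L


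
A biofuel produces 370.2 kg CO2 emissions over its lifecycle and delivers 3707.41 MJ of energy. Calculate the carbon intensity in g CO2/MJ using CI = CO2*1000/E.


CI = CO2 * 1000 / E
= 370.2 * 1000 / 3707.41
= 99.8541 g CO2/MJ

99.8541 g CO2/MJ


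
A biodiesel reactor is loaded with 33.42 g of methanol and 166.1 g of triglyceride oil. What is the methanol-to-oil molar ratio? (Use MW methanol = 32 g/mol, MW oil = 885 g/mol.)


Molar ratio = n_MeOH / n_oil = (MeOH/32) / (oil/885) = (MeOH * 885) / (32 * oil)
= (33.42 * 885) / (32 * 166.1)
= 5.5646

5.5646


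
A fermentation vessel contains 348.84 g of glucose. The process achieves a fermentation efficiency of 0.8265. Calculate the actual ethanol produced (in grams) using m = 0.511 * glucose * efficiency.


Actual ethanol: m = 0.511 * 348.84 * 0.8265
m = 147.3296 g

147.3296 g


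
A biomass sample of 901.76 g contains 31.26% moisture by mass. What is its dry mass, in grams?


Wd = Ww * (1 - MC/100)
= 901.76 * (1 - 31.26/100)
= 619.8698 g

619.8698 g


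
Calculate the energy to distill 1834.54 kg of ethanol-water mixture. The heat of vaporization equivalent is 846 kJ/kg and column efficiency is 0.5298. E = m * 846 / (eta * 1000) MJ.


E = m * 846 / (eta * 1000)
= 1834.54 * 846 / (0.5298 * 1000)
= 2929.4467 MJ

2929.4467 MJ


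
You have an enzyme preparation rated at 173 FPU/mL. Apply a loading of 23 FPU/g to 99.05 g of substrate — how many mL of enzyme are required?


V = dosage * m_sub / activity
V = 23 * 99.05 / 173
V = 13.1685 mL

13.1685 mL


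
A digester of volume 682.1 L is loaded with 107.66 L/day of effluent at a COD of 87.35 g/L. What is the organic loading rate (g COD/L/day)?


OLR = Q * S / V
= 107.66 * 87.35 / 682.1
= 13.7870 g/L/day

13.7870 g/L/day


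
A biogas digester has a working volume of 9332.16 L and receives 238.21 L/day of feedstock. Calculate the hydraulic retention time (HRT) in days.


HRT = V / Q
= 9332.16 / 238.21
= 39.1762 days

39.1762 days


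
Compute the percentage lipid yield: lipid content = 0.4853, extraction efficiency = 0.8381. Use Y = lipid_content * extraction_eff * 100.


Y = lipid_content * extraction_eff * 100
= 0.4853 * 0.8381 * 100
= 40.6730%

40.6730%


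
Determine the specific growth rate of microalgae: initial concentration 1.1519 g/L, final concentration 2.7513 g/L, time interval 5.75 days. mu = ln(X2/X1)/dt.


mu = ln(X2/X1) / dt
= ln(2.7513/1.1519) / 5.75
= 0.1514 per day

0.1514 per day


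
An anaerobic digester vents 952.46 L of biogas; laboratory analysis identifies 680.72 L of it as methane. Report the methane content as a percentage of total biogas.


CH4% = V_CH4 / V_total * 100
= 680.72 / 952.46 * 100
= 71.4697%

71.4697%


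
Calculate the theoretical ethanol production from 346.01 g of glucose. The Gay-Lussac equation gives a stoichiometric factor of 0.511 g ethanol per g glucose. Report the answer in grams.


Theoretical ethanol yield: m_EtOH = 0.511 * m_glucose
m_EtOH = 0.511 * 346.01 = 176.8111 g

176.8111 g


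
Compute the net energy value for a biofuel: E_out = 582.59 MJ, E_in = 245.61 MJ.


NEV = E_out - E_in
= 582.59 - 245.61
= 336.9800 MJ

336.9800 MJ


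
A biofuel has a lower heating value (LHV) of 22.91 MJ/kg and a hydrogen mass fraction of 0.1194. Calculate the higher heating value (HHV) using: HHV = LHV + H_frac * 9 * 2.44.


HHV = LHV + H_frac * 9 * 2.44
= 22.91 + 0.1194 * 9 * 2.44
= 25.5320 MJ/kg

25.5320 MJ/kg


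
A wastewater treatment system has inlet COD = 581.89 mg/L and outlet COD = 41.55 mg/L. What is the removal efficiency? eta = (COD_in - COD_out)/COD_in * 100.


eta = (COD_in - COD_out) / COD_in * 100
= (581.89 - 41.55) / 581.89 * 100
= 92.8595%

92.8595%


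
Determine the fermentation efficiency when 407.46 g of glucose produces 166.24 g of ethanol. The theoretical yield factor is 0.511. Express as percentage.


Fermentation efficiency = (actual / (0.511 * glucose)) * 100
= (166.24 / (0.511 * 407.46)) * 100
= 79.8417%

79.8417%


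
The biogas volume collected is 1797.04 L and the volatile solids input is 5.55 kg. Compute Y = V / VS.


Y = V / VS
= 1797.04 / 5.55
= 323.7910 L/kg VS

323.7910 L/kg VS


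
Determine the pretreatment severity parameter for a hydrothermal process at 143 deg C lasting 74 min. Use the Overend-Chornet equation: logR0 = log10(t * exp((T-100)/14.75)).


logR0 = log10(t * exp((T - 100) / 14.75))
= log10(74 * exp((143 - 100) / 14.75))
= 3.1353

3.1353


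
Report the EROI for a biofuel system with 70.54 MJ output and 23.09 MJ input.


EROI = E_out / E_in
= 70.54 / 23.09
= 3.0550

3.0550


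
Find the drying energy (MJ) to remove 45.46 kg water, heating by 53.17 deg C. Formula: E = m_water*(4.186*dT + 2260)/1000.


E = m_water * (4.186 * dT + 2260) / 1000
= 45.46 * (4.186 * 53.17 + 2260) / 1000
= 112.8576 MJ

112.8576 MJ


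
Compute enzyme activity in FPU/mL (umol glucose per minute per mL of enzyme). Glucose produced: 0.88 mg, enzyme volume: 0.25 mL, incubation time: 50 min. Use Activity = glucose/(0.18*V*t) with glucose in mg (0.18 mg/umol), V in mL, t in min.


Activity = glucose_mg / (0.18 mg/umol * V_mL * t_min)
= 0.88 / (0.18 * 0.25 * 50)
= 0.3911 FPU/mL

0.3911 FPU/mL


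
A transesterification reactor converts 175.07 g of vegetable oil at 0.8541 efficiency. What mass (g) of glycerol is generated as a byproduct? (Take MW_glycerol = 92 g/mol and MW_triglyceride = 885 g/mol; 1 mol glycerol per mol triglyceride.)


glycerol = oil * conv * (92/885)
= 175.07 * 0.8541 * 92 / 885
= 15.5441 g

15.5441 g


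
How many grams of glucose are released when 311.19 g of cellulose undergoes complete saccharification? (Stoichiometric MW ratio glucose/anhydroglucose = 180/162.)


glucose = cellulose * 180/162
= 311.19 * 180/162
= 345.7667 g

345.7667 g


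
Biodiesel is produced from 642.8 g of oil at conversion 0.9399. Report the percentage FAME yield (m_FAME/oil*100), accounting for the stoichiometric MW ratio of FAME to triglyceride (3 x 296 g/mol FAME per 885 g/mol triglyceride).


m_FAME = oil * conv * (3 * 296 / 885) = oil * conv * (888/885)
= 642.8 * 0.9399 * 888 / 885
= 606.2157 g
Y = m_FAME / oil * 100 = conv * (888/885) * 100
= 0.9399 * 888 / 885 * 100
= 94.31%

94.31%


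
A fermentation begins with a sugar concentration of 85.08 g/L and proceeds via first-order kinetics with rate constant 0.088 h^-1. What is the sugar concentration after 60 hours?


S = S0 * exp(-k * t)
S = 85.08 * exp(-0.088 * 60)
S = 0.4333 g/L

0.4333 g/L


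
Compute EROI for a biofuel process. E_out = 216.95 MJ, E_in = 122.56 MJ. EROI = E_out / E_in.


EROI = E_out / E_in
= 216.95 / 122.56
= 1.7702

1.7702


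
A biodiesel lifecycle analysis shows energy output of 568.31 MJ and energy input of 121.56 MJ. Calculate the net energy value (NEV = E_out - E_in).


NEV = E_out - E_in
= 568.31 - 121.56
= 446.7500 MJ

446.7500 MJ


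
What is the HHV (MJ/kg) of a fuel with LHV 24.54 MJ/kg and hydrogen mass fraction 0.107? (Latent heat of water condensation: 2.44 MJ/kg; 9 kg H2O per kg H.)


HHV = LHV + H_frac * 9 * 2.44
= 24.54 + 0.107 * 9 * 2.44
= 26.8897 MJ/kg

26.8897 MJ/kg


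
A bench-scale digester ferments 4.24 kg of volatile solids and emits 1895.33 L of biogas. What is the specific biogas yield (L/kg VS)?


Y = V / VS
= 1895.33 / 4.24
= 447.0118 L/kg VS

447.0118 L/kg VS


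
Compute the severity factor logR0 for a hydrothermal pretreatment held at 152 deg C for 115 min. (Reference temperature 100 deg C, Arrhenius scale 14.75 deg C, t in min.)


logR0 = log10(t * exp((T - 100) / 14.75))
= log10(115 * exp((152 - 100) / 14.75))
= 3.5918

3.5918


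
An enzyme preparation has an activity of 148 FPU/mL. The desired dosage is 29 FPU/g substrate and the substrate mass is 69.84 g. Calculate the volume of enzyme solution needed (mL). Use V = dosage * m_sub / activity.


V = dosage * m_sub / activity
V = 29 * 69.84 / 148
V = 13.6849 mL

13.6849 mL


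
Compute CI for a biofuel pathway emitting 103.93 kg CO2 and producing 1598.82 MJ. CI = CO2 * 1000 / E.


CI = CO2 * 1000 / E
= 103.93 * 1000 / 1598.82
= 65.0042 g CO2/MJ

65.0042 g CO2/MJ


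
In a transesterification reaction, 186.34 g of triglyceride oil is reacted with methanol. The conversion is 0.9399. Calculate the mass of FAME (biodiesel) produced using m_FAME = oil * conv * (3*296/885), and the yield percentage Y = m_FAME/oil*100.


m_FAME = oil * conv * (3 * 296 / 885) = oil * conv * (888/885)
= 186.34 * 0.9399 * 888 / 885
= 175.7347 g
Y = m_FAME / oil * 100 = conv * (888/885) * 100
= 0.9399 * 888 / 885 * 100
= 94.31%

175.7347 g FAME; Y = 94.31%


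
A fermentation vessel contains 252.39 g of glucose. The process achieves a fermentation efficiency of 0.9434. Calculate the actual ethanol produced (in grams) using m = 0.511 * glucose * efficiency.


Actual ethanol: m = 0.511 * 252.39 * 0.9434
m = 121.6715 g

121.6715 g


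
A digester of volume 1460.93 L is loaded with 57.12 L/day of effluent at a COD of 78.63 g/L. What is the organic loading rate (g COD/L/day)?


OLR = Q * S / V
= 57.12 * 78.63 / 1460.93
= 3.0743 g/L/day

3.0743 g/L/day


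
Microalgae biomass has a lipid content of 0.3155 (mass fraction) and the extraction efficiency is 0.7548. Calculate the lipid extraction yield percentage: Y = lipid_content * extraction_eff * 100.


Y = lipid_content * extraction_eff * 100
= 0.3155 * 0.7548 * 100
= 23.8139%

23.8139%


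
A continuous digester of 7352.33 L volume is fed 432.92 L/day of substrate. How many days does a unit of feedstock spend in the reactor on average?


HRT = V / Q
= 7352.33 / 432.92
= 16.9831 days

16.9831 days


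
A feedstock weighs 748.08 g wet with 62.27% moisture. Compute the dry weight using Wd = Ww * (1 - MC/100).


Wd = Ww * (1 - MC/100)
= 748.08 * (1 - 62.27/100)
= 282.2506 g

282.2506 g


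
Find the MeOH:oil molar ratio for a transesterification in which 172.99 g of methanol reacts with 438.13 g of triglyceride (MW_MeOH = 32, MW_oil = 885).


Molar ratio = n_MeOH / n_oil = (MeOH/32) / (oil/885) = (MeOH * 885) / (32 * oil)
= (172.99 * 885) / (32 * 438.13)
= 10.9197

10.9197


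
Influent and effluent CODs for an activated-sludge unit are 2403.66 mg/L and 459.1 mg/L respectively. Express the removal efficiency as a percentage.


eta = (COD_in - COD_out) / COD_in * 100
= (2403.66 - 459.1) / 2403.66 * 100
= 80.9000%

80.9000%


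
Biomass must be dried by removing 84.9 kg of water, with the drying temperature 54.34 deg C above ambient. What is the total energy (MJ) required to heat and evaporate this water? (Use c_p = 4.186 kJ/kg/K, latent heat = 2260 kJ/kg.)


E = m_water * (4.186 * dT + 2260) / 1000
= 84.9 * (4.186 * 54.34 + 2260) / 1000
= 211.1860 MJ

211.1860 MJ


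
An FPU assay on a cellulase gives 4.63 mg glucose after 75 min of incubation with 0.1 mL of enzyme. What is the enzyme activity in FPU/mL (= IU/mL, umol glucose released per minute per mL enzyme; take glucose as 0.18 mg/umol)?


Activity = glucose_mg / (0.18 mg/umol * V_mL * t_min)
= 4.63 / (0.18 * 0.1 * 75)
= 3.4296 FPU/mL

3.4296 FPU/mL


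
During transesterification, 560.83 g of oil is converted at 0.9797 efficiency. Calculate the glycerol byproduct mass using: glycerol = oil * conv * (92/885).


glycerol = oil * conv * (92/885)
= 560.83 * 0.9797 * 92 / 885
= 57.1175 g

57.1175 g


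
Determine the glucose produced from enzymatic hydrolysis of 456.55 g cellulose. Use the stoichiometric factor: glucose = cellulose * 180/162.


glucose = cellulose * 180/162
= 456.55 * 180/162
= 507.2778 g

507.2778 g


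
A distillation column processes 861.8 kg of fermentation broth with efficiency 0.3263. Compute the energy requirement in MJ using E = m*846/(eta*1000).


E = m * 846 / (eta * 1000)
= 861.8 * 846 / (0.3263 * 1000)
= 2234.3941 MJ

2234.3941 MJ


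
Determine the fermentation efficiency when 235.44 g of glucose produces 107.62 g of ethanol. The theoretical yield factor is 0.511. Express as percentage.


Fermentation efficiency = (actual / (0.511 * glucose)) * 100
= (107.62 / (0.511 * 235.44)) * 100
= 89.4524%

89.4524%


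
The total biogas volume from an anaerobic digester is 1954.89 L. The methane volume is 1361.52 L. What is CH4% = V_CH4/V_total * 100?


CH4% = V_CH4 / V_total * 100
= 1361.52 / 1954.89 * 100
= 69.6469%

69.6469%


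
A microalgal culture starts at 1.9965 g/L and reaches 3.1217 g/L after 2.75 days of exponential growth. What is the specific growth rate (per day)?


mu = ln(X2/X1) / dt
= ln(3.1217/1.9965) / 2.75
= 0.1625 per day

0.1625 per day


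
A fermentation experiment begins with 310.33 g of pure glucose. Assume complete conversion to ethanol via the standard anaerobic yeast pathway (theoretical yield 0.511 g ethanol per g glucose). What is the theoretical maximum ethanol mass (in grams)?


Theoretical ethanol yield: m_EtOH = 0.511 * m_glucose
m_EtOH = 0.511 * 310.33 = 158.5786 g

158.5786 g


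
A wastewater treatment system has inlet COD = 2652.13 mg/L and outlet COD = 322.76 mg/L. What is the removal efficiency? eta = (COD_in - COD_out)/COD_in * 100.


eta = (COD_in - COD_out) / COD_in * 100
= (2652.13 - 322.76) / 2652.13 * 100
= 87.8302%

87.8302%


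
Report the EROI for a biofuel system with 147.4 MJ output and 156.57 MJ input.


EROI = E_out / E_in
= 147.4 / 156.57
= 0.9414

0.9414


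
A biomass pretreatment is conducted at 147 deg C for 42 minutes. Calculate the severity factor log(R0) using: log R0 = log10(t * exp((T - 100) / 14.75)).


logR0 = log10(t * exp((T - 100) / 14.75))
= log10(42 * exp((147 - 100) / 14.75))
= 3.0071

3.0071


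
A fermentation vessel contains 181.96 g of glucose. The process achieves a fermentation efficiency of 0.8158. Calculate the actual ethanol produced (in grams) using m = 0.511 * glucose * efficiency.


Actual ethanol: m = 0.511 * 181.96 * 0.8158
m = 75.8544 g

75.8544 g


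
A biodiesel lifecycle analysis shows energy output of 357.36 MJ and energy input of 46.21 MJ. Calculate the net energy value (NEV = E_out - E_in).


NEV = E_out - E_in
= 357.36 - 46.21
= 311.1500 MJ

311.1500 MJ


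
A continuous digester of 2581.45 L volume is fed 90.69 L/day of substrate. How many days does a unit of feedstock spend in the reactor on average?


HRT = V / Q
= 2581.45 / 90.69
= 28.4645 days

28.4645 days


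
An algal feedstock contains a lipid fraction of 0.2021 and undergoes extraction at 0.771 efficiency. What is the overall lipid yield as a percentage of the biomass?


Y = lipid_content * extraction_eff * 100
= 0.2021 * 0.771 * 100
= 15.5819%

15.5819%


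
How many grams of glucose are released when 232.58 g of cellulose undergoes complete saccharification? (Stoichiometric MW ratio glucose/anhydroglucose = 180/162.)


glucose = cellulose * 180/162
= 232.58 * 180/162
= 258.4222 g

258.4222 g


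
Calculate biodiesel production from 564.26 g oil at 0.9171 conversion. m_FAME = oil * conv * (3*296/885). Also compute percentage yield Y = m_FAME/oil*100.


m_FAME = oil * conv * (3 * 296 / 885) = oil * conv * (888/885)
= 564.26 * 0.9171 * 888 / 885
= 519.2370 g
Y = m_FAME / oil * 100 = conv * (888/885) * 100
= 0.9171 * 888 / 885 * 100
= 92.02%

519.2370 g FAME; Y = 92.02%


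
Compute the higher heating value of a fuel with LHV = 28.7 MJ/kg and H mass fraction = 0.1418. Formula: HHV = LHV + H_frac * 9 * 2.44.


HHV = LHV + H_frac * 9 * 2.44
= 28.7 + 0.1418 * 9 * 2.44
= 31.8139 MJ/kg

31.8139 MJ/kg


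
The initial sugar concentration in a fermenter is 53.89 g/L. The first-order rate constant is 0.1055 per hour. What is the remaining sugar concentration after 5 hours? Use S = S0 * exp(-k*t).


S = S0 * exp(-k * t)
S = 53.89 * exp(-0.1055 * 5)
S = 31.7993 g/L

31.7993 g/L


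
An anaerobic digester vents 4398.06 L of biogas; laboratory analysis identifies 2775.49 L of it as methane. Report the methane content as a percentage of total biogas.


CH4% = V_CH4 / V_total * 100
= 2775.49 / 4398.06 * 100
= 63.1071%

63.1071%


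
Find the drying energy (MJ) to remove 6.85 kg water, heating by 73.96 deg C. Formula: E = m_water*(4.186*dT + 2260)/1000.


E = m_water * (4.186 * dT + 2260) / 1000
= 6.85 * (4.186 * 73.96 + 2260) / 1000
= 17.6017 MJ

17.6017 MJ


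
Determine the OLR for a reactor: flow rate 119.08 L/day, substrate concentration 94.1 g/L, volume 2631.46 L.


OLR = Q * S / V
= 119.08 * 94.1 / 2631.46
= 4.2583 g/L/day

4.2583 g/L/day


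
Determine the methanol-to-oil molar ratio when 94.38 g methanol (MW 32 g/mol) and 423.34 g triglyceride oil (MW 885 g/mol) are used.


Molar ratio = n_MeOH / n_oil = (MeOH/32) / (oil/885) = (MeOH * 885) / (32 * oil)
= (94.38 * 885) / (32 * 423.34)
= 6.1657

6.1657


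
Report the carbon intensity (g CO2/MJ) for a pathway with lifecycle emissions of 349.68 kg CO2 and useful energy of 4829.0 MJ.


CI = CO2 * 1000 / E
= 349.68 * 1000 / 4829.0
= 72.4125 g CO2/MJ

72.4125 g CO2/MJ


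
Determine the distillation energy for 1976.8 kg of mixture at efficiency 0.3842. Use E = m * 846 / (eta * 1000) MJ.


E = m * 846 / (eta * 1000)
= 1976.8 * 846 / (0.3842 * 1000)
= 4352.8704 MJ

4352.8704 MJ


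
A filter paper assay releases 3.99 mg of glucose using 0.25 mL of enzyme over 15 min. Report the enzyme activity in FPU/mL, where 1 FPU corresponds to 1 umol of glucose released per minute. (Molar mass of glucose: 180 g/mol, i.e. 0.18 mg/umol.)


Activity = glucose_mg / (0.18 mg/umol * V_mL * t_min)
= 3.99 / (0.18 * 0.25 * 15)
= 5.9111 FPU/mL

5.9111 FPU/mL


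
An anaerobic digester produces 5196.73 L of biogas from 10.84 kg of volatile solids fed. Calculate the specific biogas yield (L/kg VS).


Y = V / VS
= 5196.73 / 10.84
= 479.4031 L/kg VS

479.4031 L/kg VS


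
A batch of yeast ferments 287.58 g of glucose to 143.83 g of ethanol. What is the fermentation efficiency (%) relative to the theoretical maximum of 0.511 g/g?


Fermentation efficiency = (actual / (0.511 * glucose)) * 100
= (143.83 / (0.511 * 287.58)) * 100
= 97.8746%

97.8746%


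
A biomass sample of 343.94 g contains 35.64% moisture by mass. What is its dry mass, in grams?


Wd = Ww * (1 - MC/100)
= 343.94 * (1 - 35.64/100)
= 221.3598 g

221.3598 g


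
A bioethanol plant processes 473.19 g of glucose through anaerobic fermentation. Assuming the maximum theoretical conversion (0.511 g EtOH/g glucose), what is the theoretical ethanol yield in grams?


Theoretical ethanol yield: m_EtOH = 0.511 * m_glucose
m_EtOH = 0.511 * 473.19 = 241.8001 g

241.8001 g


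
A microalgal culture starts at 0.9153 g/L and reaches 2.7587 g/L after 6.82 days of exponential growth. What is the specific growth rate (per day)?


mu = ln(X2/X1) / dt
= ln(2.7587/0.9153) / 6.82
= 0.1618 per day

0.1618 per day


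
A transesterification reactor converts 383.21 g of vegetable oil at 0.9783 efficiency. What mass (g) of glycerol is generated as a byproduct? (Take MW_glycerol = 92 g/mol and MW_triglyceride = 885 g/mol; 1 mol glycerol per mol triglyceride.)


glycerol = oil * conv * (92/885)
= 383.21 * 0.9783 * 92 / 885
= 38.9721 g

38.9721 g


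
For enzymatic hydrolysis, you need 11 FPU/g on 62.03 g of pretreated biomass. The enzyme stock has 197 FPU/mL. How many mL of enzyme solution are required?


V = dosage * m_sub / activity
V = 11 * 62.03 / 197
V = 3.4636 mL

3.4636 mL


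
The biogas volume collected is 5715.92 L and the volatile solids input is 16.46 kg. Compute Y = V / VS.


Y = V / VS
= 5715.92 / 16.46
= 347.2612 L/kg VS

347.2612 L/kg VS


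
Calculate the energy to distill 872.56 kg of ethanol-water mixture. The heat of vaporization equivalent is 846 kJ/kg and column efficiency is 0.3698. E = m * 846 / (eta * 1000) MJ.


E = m * 846 / (eta * 1000)
= 872.56 * 846 / (0.3698 * 1000)
= 1996.1757 MJ

1996.1757 MJ


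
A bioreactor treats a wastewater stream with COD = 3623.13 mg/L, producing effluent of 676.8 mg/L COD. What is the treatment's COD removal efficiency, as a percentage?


eta = (COD_in - COD_out) / COD_in * 100
= (3623.13 - 676.8) / 3623.13 * 100
= 81.3200%

81.3200%


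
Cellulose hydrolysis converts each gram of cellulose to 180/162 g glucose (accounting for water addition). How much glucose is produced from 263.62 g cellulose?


glucose = cellulose * 180/162
= 263.62 * 180/162
= 292.9111 g

292.9111 g


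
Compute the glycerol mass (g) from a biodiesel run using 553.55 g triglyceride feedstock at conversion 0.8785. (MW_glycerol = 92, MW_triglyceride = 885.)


glycerol = oil * conv * (92/885)
= 553.55 * 0.8785 * 92 / 885
= 50.5526 g

50.5526 g


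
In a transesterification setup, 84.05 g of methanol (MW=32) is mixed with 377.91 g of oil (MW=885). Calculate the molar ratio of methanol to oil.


Molar ratio = n_MeOH / n_oil = (MeOH/32) / (oil/885) = (MeOH * 885) / (32 * oil)
= (84.05 * 885) / (32 * 377.91)
= 6.1510

6.1510


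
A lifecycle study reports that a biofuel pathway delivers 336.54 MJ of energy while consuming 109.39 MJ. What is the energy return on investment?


EROI = E_out / E_in
= 336.54 / 109.39
= 3.0765

3.0765


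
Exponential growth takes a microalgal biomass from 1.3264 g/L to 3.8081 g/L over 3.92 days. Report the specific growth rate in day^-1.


mu = ln(X2/X1) / dt
= ln(3.8081/1.3264) / 3.92
= 0.2690 per day

0.2690 per day


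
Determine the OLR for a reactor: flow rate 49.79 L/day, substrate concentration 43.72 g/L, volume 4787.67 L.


OLR = Q * S / V
= 49.79 * 43.72 / 4787.67
= 0.4547 g/L/day

0.4547 g/L/day


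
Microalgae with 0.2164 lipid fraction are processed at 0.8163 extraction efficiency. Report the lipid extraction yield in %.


Y = lipid_content * extraction_eff * 100
= 0.2164 * 0.8163 * 100
= 17.6647%

17.6647%


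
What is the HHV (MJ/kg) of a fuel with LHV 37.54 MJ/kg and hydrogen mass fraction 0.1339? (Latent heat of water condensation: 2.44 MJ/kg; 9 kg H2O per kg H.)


HHV = LHV + H_frac * 9 * 2.44
= 37.54 + 0.1339 * 9 * 2.44
= 40.4804 MJ/kg

40.4804 MJ/kg


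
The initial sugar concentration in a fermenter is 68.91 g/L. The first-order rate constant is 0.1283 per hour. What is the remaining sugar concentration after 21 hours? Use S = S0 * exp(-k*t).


S = S0 * exp(-k * t)
S = 68.91 * exp(-0.1283 * 21)
S = 4.6576 g/L

4.6576 g/L


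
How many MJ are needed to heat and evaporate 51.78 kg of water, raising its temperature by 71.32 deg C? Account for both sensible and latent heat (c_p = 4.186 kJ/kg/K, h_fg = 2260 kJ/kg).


E = m_water * (4.186 * dT + 2260) / 1000
= 51.78 * (4.186 * 71.32 + 2260) / 1000
= 132.4815 MJ

132.4815 MJ


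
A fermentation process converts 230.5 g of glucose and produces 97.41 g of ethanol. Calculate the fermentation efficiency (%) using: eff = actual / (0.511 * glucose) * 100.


Fermentation efficiency = (actual / (0.511 * glucose)) * 100
= (97.41 / (0.511 * 230.5)) * 100
= 82.7012%

82.7012%


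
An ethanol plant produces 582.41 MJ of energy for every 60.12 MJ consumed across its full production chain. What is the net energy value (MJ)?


NEV = E_out - E_in
= 582.41 - 60.12
= 522.2900 MJ

522.2900 MJ


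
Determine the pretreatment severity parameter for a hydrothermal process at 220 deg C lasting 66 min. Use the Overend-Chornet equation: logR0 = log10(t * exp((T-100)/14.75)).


logR0 = log10(t * exp((T - 100) / 14.75))
= log10(66 * exp((220 - 100) / 14.75))
= 5.3528

5.3528


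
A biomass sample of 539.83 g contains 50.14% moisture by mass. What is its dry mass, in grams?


Wd = Ww * (1 - MC/100)
= 539.83 * (1 - 50.14/100)
= 269.1592 g

269.1592 g


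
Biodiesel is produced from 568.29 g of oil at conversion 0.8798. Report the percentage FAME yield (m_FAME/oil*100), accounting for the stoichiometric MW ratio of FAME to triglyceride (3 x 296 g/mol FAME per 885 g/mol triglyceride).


m_FAME = oil * conv * (3 * 296 / 885) = oil * conv * (888/885)
= 568.29 * 0.8798 * 888 / 885
= 501.6764 g
Y = m_FAME / oil * 100 = conv * (888/885) * 100
= 0.8798 * 888 / 885 * 100
= 88.28%

88.28%


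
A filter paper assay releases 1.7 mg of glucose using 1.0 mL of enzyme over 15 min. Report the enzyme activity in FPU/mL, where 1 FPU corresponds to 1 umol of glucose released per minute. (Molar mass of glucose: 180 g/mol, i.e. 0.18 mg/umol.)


Activity = glucose_mg / (0.18 mg/umol * V_mL * t_min)
= 1.7 / (0.18 * 1.0 * 15)
= 0.6296 FPU/mL

0.6296 FPU/mL


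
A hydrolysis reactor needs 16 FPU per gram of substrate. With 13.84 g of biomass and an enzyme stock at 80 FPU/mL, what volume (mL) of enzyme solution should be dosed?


V = dosage * m_sub / activity
V = 16 * 13.84 / 80
V = 2.7680 mL

2.7680 mL


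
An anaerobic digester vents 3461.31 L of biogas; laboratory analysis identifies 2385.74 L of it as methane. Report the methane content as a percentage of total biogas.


CH4% = V_CH4 / V_total * 100
= 2385.74 / 3461.31 * 100
= 68.9259%

68.9259%


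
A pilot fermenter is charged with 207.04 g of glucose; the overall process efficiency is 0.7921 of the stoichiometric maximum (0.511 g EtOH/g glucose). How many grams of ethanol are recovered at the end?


Actual ethanol: m = 0.511 * 207.04 * 0.7921
m = 83.8022 g

83.8022 g


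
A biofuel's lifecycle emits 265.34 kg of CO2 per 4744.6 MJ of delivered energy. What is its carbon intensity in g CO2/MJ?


CI = CO2 * 1000 / E
= 265.34 * 1000 / 4744.6
= 55.9246 g CO2/MJ

55.9246 g CO2/MJ


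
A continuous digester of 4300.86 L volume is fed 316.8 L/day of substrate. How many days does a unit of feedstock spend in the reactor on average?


HRT = V / Q
= 4300.86 / 316.8
= 13.5759 days

13.5759 days


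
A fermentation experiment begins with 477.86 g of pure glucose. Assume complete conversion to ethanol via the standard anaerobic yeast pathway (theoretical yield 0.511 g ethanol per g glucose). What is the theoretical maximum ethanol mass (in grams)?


Theoretical ethanol yield: m_EtOH = 0.511 * m_glucose
m_EtOH = 0.511 * 477.86 = 244.1865 g

244.1865 g


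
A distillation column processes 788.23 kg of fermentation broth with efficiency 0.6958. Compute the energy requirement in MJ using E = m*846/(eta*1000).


E = m * 846 / (eta * 1000)
= 788.23 * 846 / (0.6958 * 1000)
= 958.3826 MJ

958.3826 MJ


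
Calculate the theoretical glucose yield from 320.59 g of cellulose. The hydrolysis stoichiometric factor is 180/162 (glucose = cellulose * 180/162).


glucose = cellulose * 180/162
= 320.59 * 180/162
= 356.2111 g

356.2111 g


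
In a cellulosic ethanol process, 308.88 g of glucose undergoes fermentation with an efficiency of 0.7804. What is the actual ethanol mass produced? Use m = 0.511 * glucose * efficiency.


Actual ethanol: m = 0.511 * 308.88 * 0.7804
m = 123.1765 g

123.1765 g


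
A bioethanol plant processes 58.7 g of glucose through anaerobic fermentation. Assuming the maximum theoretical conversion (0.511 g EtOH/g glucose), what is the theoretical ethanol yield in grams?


Theoretical ethanol yield: m_EtOH = 0.511 * m_glucose
m_EtOH = 0.511 * 58.7 = 29.9957 g

29.9957 g


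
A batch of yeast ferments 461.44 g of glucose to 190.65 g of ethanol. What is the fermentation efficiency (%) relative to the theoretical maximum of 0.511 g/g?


Fermentation efficiency = (actual / (0.511 * glucose)) * 100
= (190.65 / (0.511 * 461.44)) * 100
= 80.8538%

80.8538%


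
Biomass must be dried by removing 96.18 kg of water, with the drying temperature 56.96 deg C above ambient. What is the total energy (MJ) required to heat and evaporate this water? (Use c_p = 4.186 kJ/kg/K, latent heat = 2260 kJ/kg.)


E = m_water * (4.186 * dT + 2260) / 1000
= 96.18 * (4.186 * 56.96 + 2260) / 1000
= 240.2994 MJ

240.2994 MJ


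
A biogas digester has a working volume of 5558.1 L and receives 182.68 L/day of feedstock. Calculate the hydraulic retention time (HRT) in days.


HRT = V / Q
= 5558.1 / 182.68
= 30.4253 days

30.4253 days


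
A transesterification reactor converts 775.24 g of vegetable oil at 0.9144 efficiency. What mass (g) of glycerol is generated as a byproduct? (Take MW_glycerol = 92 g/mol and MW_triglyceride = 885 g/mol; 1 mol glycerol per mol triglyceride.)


glycerol = oil * conv * (92/885)
= 775.24 * 0.9144 * 92 / 885
= 73.6914 g

73.6914 g


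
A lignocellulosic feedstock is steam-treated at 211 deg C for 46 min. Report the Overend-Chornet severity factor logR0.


logR0 = log10(t * exp((T - 100) / 14.75))
= log10(46 * exp((211 - 100) / 14.75))
= 4.9310

4.9310


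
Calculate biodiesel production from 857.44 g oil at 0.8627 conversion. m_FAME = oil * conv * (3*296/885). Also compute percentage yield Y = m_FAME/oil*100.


m_FAME = oil * conv * (3 * 296 / 885) = oil * conv * (888/885)
= 857.44 * 0.8627 * 888 / 885
= 742.2210 g
Y = m_FAME / oil * 100 = conv * (888/885) * 100
= 0.8627 * 888 / 885 * 100
= 86.56%

742.2210 g FAME; Y = 86.56%


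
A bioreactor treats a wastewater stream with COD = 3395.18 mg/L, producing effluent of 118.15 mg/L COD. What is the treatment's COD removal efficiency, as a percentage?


eta = (COD_in - COD_out) / COD_in * 100
= (3395.18 - 118.15) / 3395.18 * 100
= 96.5201%

96.5201%


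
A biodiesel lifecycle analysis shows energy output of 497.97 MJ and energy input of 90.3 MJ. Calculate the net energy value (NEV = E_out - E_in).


NEV = E_out - E_in
= 497.97 - 90.3
= 407.6700 MJ

407.6700 MJ


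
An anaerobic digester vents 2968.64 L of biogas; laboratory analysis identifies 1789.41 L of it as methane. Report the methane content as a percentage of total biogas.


CH4% = V_CH4 / V_total * 100
= 1789.41 / 2968.64 * 100
= 60.2771%

60.2771%
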